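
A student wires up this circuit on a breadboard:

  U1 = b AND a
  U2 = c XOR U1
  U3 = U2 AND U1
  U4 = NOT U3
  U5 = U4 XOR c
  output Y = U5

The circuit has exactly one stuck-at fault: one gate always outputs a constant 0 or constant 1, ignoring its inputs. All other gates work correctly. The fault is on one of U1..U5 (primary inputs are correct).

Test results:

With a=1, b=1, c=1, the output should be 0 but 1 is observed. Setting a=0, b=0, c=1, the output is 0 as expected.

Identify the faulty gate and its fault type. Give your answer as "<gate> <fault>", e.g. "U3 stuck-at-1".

U2 stuck-at-1

Fault-free values for test 1 (a=1, b=1, c=1): U1=1, U2=0, U3=0, U4=1, U5=0, giving Y=0. Observed 1.
Test 1: faults giving observed 1 are {U2 stuck-at-1, U3 stuck-at-1, U4 stuck-at-0, U5 stuck-at-1}.
Test 2 (a=0, b=0, c=1): fault-free U1=0, U2=1, U3=0, U4=1, U5=0 → 0; observed 0. Eliminates U3 stuck-at-1, U4 stuck-at-0, U5 stuck-at-1.
Only U2 stuck-at-1 is consistent with every test.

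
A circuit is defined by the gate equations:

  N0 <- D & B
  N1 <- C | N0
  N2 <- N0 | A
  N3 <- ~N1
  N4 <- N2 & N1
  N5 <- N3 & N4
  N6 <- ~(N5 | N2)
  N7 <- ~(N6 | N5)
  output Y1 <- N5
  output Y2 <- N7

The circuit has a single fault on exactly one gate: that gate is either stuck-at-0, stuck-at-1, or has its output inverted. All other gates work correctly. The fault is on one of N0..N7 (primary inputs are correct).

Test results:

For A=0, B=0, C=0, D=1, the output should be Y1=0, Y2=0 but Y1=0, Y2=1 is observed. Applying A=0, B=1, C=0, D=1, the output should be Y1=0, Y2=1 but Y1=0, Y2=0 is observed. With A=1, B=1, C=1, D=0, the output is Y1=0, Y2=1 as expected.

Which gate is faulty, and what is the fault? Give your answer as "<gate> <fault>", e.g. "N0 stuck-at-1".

N0 inverted output

Fault-free values for test 1 (A=0, B=0, C=0, D=1): N0=0, N1=0, N2=0, N3=1, N4=0, N5=0, N6=1, N7=0, giving Y1=0, Y2=0. Observed Y1=0, Y2=1.
Test 1: faults giving observed Y1=0, Y2=1 are {N0 stuck-at-1, N0 inverted output, N2 stuck-at-1, N2 inverted output, N6 stuck-at-0, N6 inverted output, N7 stuck-at-1, N7 inverted output}.
Test 2 (A=0, B=1, C=0, D=1): fault-free N0=1, N1=1, N2=1, N3=0, N4=1, N5=0, N6=0, N7=1 → Y1=0, Y2=1; observed Y1=0, Y2=0. Eliminates N0 stuck-at-1, N2 stuck-at-1, N6 stuck-at-0, N7 stuck-at-1.
Test 3 (A=1, B=1, C=1, D=0): fault-free N0=0, N1=1, N2=1, N3=0, N4=1, N5=0, N6=0, N7=1 → Y1=0, Y2=1; observed Y1=0, Y2=1. Eliminates N2 inverted output, N6 inverted output, N7 inverted output.
Only N0 inverted output is consistent with every test.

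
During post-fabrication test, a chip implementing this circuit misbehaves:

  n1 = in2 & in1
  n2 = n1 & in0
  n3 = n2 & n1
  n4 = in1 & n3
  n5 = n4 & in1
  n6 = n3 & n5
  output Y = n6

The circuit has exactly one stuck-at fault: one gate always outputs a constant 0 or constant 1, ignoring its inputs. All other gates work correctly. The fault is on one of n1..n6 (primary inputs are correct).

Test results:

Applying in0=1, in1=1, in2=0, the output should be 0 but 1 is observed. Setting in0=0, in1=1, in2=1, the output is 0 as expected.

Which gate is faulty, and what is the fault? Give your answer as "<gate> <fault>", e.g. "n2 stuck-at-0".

n1 stuck-at-1

Fault-free values for test 1 (in0=1, in1=1, in2=0): n1=0, n2=0, n3=0, n4=0, n5=0, n6=0, giving Y=0. Observed 1.
Test 1: faults giving observed 1 are {n1 stuck-at-1, n3 stuck-at-1, n6 stuck-at-1}.
Test 2 (in0=0, in1=1, in2=1): fault-free n1=1, n2=0, n3=0, n4=0, n5=0, n6=0 → 0; observed 0. Eliminates n3 stuck-at-1, n6 stuck-at-1.
Only n1 stuck-at-1 is consistent with every test.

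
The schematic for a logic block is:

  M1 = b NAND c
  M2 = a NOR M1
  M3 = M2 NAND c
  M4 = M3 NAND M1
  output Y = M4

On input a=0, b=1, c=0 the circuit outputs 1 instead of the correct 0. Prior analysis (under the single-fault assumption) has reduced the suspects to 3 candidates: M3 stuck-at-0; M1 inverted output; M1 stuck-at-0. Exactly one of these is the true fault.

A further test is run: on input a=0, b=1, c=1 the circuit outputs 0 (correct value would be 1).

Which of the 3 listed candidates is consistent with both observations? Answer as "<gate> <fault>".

M1 inverted output

Evaluate each candidate on input a=0, b=1, c=1:
  M3 stuck-at-0: M1=0, M2=1, M3=0 [stuck-at-0], M4=1 → 1 — eliminated
  M1 inverted output: M1=1 [inverted output], M2=0, M3=1, M4=0 → 0 — matches
  M1 stuck-at-0: M1=0 [stuck-at-0], M2=1, M3=0, M4=1 → 1 — eliminated
Only M1 inverted output reproduces the observed 0.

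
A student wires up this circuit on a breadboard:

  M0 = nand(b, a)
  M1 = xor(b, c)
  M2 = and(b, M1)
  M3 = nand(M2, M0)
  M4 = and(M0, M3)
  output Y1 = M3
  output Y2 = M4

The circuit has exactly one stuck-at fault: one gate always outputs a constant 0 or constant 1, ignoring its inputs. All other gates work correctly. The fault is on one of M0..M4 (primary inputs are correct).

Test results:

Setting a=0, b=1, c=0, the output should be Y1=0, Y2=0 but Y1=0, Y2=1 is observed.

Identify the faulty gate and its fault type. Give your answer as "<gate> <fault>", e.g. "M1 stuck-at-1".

M4 stuck-at-1

Fault-free values for test 1 (a=0, b=1, c=0): M0=1, M1=1, M2=1, M3=0, M4=0, giving Y1=0, Y2=0. Observed Y1=0, Y2=1.
Test 1: faults giving observed Y1=0, Y2=1 are {M4 stuck-at-1}.
Only M4 stuck-at-1 is consistent with every test.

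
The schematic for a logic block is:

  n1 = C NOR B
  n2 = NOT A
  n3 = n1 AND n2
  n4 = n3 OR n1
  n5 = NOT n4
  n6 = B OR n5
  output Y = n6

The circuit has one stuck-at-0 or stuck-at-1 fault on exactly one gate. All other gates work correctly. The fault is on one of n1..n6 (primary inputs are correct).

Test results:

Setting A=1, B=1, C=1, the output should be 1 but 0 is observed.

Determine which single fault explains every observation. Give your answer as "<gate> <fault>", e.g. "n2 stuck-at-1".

Fault-free values for test 1 (A=1, B=1, C=1): n1=0, n2=0, n3=0, n4=0, n5=1, n6=1, giving Y=1. Observed 0.
Test 1: faults giving observed 0 are {n6 stuck-at-0}.
Only n6 stuck-at-0 is consistent with every test.

n6 stuck-at-0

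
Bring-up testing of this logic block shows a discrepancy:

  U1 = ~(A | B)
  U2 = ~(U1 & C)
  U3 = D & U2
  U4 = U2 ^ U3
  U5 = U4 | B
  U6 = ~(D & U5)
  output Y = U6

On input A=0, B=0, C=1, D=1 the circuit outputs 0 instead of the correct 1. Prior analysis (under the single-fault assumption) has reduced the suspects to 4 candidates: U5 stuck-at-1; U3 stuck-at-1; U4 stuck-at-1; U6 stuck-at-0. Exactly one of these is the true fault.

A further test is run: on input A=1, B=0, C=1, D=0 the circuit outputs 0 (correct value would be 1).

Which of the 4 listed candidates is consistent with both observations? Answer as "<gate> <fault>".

U6 stuck-at-0

Evaluate each candidate on input A=1, B=0, C=1, D=0:
  U5 stuck-at-1: U1=0, U2=1, U3=0, U4=1, U5=1 [stuck-at-1], U6=1 → 1 — eliminated
  U3 stuck-at-1: U1=0, U2=1, U3=1 [stuck-at-1], U4=0, U5=0, U6=1 → 1 — eliminated
  U4 stuck-at-1: U1=0, U2=1, U3=0, U4=1 [stuck-at-1], U5=1, U6=1 → 1 — eliminated
  U6 stuck-at-0: U1=0, U2=1, U3=0, U4=1, U5=1, U6=0 [stuck-at-0] → 0 — matches
Only U6 stuck-at-0 reproduces the observed 0.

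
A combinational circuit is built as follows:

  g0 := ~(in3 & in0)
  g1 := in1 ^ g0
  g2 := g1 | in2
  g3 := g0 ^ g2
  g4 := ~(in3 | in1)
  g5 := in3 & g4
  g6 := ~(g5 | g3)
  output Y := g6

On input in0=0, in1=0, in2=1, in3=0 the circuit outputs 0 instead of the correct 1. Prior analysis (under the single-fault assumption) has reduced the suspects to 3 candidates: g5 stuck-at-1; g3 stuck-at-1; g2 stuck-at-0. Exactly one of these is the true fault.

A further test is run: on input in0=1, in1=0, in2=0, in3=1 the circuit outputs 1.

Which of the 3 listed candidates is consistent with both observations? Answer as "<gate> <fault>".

Evaluate each candidate on input in0=1, in1=0, in2=0, in3=1:
  g5 stuck-at-1: g0=0, g1=0, g2=0, g3=0, g4=0, g5=1 [stuck-at-1], g6=0 → 0 — eliminated
  g3 stuck-at-1: g0=0, g1=0, g2=0, g3=1 [stuck-at-1], g4=0, g5=0, g6=0 → 0 — eliminated
  g2 stuck-at-0: g0=0, g1=0, g2=0 [stuck-at-0], g3=0, g4=0, g5=0, g6=1 → 1 — matches
Only g2 stuck-at-0 reproduces the observed 1.

g2 stuck-at-0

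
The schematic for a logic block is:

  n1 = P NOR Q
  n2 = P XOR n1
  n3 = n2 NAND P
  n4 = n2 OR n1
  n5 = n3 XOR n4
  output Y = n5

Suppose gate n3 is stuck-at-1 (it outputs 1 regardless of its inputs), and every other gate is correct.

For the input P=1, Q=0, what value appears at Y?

Propagate with n3 forced: n1=0, n2=1, n3=1 [stuck-at-1], n4=1, n5=0.
So Y = 0. (Without the fault it would be 1.)

0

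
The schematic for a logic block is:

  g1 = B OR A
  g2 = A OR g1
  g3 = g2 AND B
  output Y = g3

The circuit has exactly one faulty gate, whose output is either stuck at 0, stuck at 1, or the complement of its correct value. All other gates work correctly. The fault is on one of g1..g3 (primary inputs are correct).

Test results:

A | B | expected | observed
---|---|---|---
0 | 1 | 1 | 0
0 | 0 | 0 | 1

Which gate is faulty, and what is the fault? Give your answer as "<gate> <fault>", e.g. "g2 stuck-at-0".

Fault-free values for test 1 (A=0, B=1): g1=1, g2=1, g3=1, giving Y=1. Observed 0.
Test 1: faults giving observed 0 are {g1 stuck-at-0, g1 inverted output, g2 stuck-at-0, g2 inverted output, g3 stuck-at-0, g3 inverted output}.
Test 2 (A=0, B=0): fault-free g1=0, g2=0, g3=0 → 0; observed 1. Eliminates g1 stuck-at-0, g1 inverted output, g2 stuck-at-0, g2 inverted output, g3 stuck-at-0.
Only g3 inverted output is consistent with every test.

g3 inverted output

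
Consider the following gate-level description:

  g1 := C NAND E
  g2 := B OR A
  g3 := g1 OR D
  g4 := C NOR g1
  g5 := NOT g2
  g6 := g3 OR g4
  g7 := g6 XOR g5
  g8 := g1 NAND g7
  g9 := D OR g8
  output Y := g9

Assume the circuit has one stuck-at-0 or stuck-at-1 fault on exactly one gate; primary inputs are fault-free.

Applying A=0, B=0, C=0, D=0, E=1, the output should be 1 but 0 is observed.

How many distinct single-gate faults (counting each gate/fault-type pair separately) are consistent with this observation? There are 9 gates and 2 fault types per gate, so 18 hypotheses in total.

7

Fault-free: g1=1, g2=0, g3=1, g4=0, g5=1, g6=1, g7=0, g8=1, g9=1 → 1. Observed 0.
  g1: none of the 2 fault types match ✗
  g2: stuck-at-1 ✓; others ✗
  g3: stuck-at-0 ✓; others ✗
  g4: none of the 2 fault types match ✗
  g5: stuck-at-0 ✓; others ✗
  g6: stuck-at-0 ✓; others ✗
  g7: stuck-at-1 ✓; others ✗
  g8: stuck-at-0 ✓; others ✗
  g9: stuck-at-0 ✓; others ✗
Consistent faults: {g2 stuck-at-1, g3 stuck-at-0, g5 stuck-at-0, g6 stuck-at-0, g7 stuck-at-1, g8 stuck-at-0, g9 stuck-at-0} — 7 in all.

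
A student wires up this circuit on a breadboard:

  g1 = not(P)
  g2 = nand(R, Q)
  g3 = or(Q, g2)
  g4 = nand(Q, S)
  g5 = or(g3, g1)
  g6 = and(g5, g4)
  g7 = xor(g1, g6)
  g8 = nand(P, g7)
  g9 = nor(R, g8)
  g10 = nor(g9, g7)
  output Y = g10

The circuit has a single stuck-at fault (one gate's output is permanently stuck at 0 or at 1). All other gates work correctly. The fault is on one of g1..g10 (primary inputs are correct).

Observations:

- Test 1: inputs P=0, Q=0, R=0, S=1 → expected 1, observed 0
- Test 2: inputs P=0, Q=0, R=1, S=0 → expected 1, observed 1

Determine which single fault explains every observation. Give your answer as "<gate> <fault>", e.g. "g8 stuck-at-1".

g8 stuck-at-0

Fault-free values for test 1 (P=0, Q=0, R=0, S=1): g1=1, g2=1, g3=1, g4=1, g5=1, g6=1, g7=0, g8=1, g9=0, g10=1, giving Y=1. Observed 0.
Test 1: faults giving observed 0 are {g1 stuck-at-0, g4 stuck-at-0, g5 stuck-at-0, g6 stuck-at-0, g7 stuck-at-1, g8 stuck-at-0, g9 stuck-at-1, g10 stuck-at-0}.
Test 2 (P=0, Q=0, R=1, S=0): fault-free g1=1, g2=1, g3=1, g4=1, g5=1, g6=1, g7=0, g8=1, g9=0, g10=1 → 1; observed 1. Eliminates g1 stuck-at-0, g4 stuck-at-0, g5 stuck-at-0, g6 stuck-at-0, g7 stuck-at-1, g9 stuck-at-1, g10 stuck-at-0.
Only g8 stuck-at-0 is consistent with every test.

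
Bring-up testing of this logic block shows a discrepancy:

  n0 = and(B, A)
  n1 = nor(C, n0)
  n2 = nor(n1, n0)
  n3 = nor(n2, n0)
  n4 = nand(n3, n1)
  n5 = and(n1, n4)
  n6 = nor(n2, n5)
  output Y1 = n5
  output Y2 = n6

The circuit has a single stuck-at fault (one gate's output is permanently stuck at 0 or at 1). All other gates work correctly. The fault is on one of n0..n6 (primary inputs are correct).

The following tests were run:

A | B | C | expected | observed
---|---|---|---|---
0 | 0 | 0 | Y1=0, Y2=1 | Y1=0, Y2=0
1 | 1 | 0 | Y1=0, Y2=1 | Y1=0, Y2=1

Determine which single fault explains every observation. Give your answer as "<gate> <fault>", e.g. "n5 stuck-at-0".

n1 stuck-at-0

Fault-free values for test 1 (A=0, B=0, C=0): n0=0, n1=1, n2=0, n3=1, n4=0, n5=0, n6=1, giving Y1=0, Y2=1. Observed Y1=0, Y2=0.
Test 1: faults giving observed Y1=0, Y2=0 are {n1 stuck-at-0, n6 stuck-at-0}.
Test 2 (A=1, B=1, C=0): fault-free n0=1, n1=0, n2=0, n3=0, n4=1, n5=0, n6=1 → Y1=0, Y2=1; observed Y1=0, Y2=1. Eliminates n6 stuck-at-0.
Only n1 stuck-at-0 is consistent with every test.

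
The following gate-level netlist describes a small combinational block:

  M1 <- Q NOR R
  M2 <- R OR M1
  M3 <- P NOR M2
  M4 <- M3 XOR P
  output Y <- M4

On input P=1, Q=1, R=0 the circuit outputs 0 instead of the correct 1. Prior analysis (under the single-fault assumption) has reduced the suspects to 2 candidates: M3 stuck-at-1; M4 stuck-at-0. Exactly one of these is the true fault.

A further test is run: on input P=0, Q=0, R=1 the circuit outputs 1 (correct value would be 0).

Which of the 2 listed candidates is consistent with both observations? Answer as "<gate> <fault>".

Evaluate each candidate on input P=0, Q=0, R=1:
  M3 stuck-at-1: M1=0, M2=1, M3=1 [stuck-at-1], M4=1 → 1 — matches
  M4 stuck-at-0: M1=0, M2=1, M3=0, M4=0 [stuck-at-0] → 0 — eliminated
Only M3 stuck-at-1 reproduces the observed 1.

M3 stuck-at-1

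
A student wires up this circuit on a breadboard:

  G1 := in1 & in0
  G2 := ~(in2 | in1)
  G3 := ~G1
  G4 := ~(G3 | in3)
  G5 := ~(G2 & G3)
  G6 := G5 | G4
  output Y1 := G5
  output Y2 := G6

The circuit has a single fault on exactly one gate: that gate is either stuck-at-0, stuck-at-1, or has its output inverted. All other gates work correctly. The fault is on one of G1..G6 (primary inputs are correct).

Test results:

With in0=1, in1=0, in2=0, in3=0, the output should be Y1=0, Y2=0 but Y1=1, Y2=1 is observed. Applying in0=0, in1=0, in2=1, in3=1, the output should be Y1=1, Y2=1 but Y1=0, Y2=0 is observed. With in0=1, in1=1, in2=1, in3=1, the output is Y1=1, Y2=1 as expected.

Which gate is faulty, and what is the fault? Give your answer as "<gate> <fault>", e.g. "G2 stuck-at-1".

Fault-free values for test 1 (in0=1, in1=0, in2=0, in3=0): G1=0, G2=1, G3=1, G4=0, G5=0, G6=0, giving Y1=0, Y2=0. Observed Y1=1, Y2=1.
Test 1: faults giving observed Y1=1, Y2=1 are {G1 stuck-at-1, G1 inverted output, G2 stuck-at-0, G2 inverted output, G3 stuck-at-0, G3 inverted output, G5 stuck-at-1, G5 inverted output}.
Test 2 (in0=0, in1=0, in2=1, in3=1): fault-free G1=0, G2=0, G3=1, G4=0, G5=1, G6=1 → Y1=1, Y2=1; observed Y1=0, Y2=0. Eliminates G1 stuck-at-1, G1 inverted output, G2 stuck-at-0, G3 stuck-at-0, G3 inverted output, G5 stuck-at-1.
Test 3 (in0=1, in1=1, in2=1, in3=1): fault-free G1=1, G2=0, G3=0, G4=0, G5=1, G6=1 → Y1=1, Y2=1; observed Y1=1, Y2=1. Eliminates G5 inverted output.
Only G2 inverted output is consistent with every test.

G2 inverted output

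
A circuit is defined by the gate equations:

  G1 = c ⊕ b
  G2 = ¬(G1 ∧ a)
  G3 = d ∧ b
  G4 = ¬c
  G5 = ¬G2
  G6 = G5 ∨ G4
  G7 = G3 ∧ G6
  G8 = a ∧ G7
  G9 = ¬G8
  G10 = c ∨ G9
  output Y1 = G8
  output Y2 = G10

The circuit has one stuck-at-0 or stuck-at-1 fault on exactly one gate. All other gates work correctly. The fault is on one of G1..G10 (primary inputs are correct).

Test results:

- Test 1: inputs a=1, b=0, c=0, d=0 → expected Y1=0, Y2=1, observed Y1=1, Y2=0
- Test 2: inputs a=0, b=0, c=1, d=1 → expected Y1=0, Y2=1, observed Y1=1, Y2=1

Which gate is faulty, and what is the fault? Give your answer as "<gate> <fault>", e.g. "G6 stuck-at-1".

Fault-free values for test 1 (a=1, b=0, c=0, d=0): G1=0, G2=1, G3=0, G4=1, G5=0, G6=1, G7=0, G8=0, G9=1, G10=1, giving Y1=0, Y2=1. Observed Y1=1, Y2=0.
Test 1: faults giving observed Y1=1, Y2=0 are {G3 stuck-at-1, G7 stuck-at-1, G8 stuck-at-1}.
Test 2 (a=0, b=0, c=1, d=1): fault-free G1=1, G2=1, G3=0, G4=0, G5=0, G6=0, G7=0, G8=0, G9=1, G10=1 → Y1=0, Y2=1; observed Y1=1, Y2=1. Eliminates G3 stuck-at-1, G7 stuck-at-1.
Only G8 stuck-at-1 is consistent with every test.

G8 stuck-at-1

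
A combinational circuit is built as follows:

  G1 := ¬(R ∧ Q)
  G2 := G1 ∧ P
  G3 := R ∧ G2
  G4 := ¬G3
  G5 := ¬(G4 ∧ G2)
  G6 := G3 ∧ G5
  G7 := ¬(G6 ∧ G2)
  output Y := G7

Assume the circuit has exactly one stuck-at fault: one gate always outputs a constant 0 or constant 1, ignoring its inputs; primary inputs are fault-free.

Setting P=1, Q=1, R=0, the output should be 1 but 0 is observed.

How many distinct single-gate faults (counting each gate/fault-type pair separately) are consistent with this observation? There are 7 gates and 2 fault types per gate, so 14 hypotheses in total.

Fault-free: G1=1, G2=1, G3=0, G4=1, G5=0, G6=0, G7=1 → 1. Observed 0.
  G1 stuck-at-0: output 1 ✗
  G1 stuck-at-1: output 1 ✗
  G2 stuck-at-0: output 1 ✗
  G2 stuck-at-1: output 1 ✗
  G3 stuck-at-0: output 1 ✗
  G3 stuck-at-1: output 0 ✓
  G4 stuck-at-0: output 1 ✗
  G4 stuck-at-1: output 1 ✗
  G5 stuck-at-0: output 1 ✗
  G5 stuck-at-1: output 1 ✗
  G6 stuck-at-0: output 1 ✗
  G6 stuck-at-1: output 0 ✓
  G7 stuck-at-0: output 0 ✓
  G7 stuck-at-1: output 1 ✗
Consistent faults: {G3 stuck-at-1, G6 stuck-at-1, G7 stuck-at-0} — 3 in all.

3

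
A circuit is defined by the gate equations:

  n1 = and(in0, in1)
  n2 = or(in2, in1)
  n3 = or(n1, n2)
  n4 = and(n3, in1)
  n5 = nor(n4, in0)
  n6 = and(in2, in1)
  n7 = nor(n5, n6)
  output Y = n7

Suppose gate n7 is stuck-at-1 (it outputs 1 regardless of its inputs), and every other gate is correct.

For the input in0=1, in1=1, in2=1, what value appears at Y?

Propagate with n7 forced: n1=1, n2=1, n3=1, n4=1, n5=0, n6=1, n7=1 [stuck-at-1].
So Y = 1. (Without the fault it would be 0.)

1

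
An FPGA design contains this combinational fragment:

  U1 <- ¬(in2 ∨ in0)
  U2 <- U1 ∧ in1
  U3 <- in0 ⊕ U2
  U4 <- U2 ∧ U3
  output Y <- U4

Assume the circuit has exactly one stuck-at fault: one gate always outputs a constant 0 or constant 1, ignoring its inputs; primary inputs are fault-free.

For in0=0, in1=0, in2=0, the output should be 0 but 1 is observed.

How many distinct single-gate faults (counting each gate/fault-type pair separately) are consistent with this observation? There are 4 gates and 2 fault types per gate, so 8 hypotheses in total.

Fault-free: U1=1, U2=0, U3=0, U4=0 → 0. Observed 1.
  U1 stuck-at-0: output 0 ✗
  U1 stuck-at-1: output 0 ✗
  U2 stuck-at-0: output 0 ✗
  U2 stuck-at-1: output 1 ✓
  U3 stuck-at-0: output 0 ✗
  U3 stuck-at-1: output 0 ✗
  U4 stuck-at-0: output 0 ✗
  U4 stuck-at-1: output 1 ✓
Consistent faults: {U2 stuck-at-1, U4 stuck-at-1} — 2 in all.

2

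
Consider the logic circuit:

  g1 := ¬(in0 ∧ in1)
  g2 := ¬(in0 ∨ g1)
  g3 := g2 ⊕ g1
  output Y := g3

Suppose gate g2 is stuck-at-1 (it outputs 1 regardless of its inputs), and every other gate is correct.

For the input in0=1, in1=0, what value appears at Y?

Propagate with g2 forced: g1=1, g2=1 [stuck-at-1], g3=0.
So Y = 0. (Without the fault it would be 1.)

0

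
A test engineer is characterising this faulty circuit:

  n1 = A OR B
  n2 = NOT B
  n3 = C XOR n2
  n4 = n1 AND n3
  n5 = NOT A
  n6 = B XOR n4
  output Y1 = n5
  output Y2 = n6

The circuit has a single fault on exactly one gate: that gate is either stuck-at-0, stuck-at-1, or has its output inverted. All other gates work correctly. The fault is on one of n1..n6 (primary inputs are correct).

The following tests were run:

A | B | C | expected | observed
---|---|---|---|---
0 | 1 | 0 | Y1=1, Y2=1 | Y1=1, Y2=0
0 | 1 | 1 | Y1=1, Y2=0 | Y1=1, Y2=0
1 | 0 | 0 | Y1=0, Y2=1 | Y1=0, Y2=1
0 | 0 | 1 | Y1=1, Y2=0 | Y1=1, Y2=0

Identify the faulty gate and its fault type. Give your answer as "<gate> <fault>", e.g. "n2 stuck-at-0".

n3 stuck-at-1

Fault-free values for test 1 (A=0, B=1, C=0): n1=1, n2=0, n3=0, n4=0, n5=1, n6=1, giving Y1=1, Y2=1. Observed Y1=1, Y2=0.
Test 1: faults giving observed Y1=1, Y2=0 are {n2 stuck-at-1, n2 inverted output, n3 stuck-at-1, n3 inverted output, n4 stuck-at-1, n4 inverted output, n6 stuck-at-0, n6 inverted output}.
Test 2 (A=0, B=1, C=1): fault-free n1=1, n2=0, n3=1, n4=1, n5=1, n6=0 → Y1=1, Y2=0; observed Y1=1, Y2=0. Eliminates n2 stuck-at-1, n2 inverted output, n3 inverted output, n4 inverted output, n6 inverted output.
Test 3 (A=1, B=0, C=0): fault-free n1=1, n2=1, n3=1, n4=1, n5=0, n6=1 → Y1=0, Y2=1; observed Y1=0, Y2=1. Eliminates n6 stuck-at-0.
Test 4 (A=0, B=0, C=1): fault-free n1=0, n2=1, n3=0, n4=0, n5=1, n6=0 → Y1=1, Y2=0; observed Y1=1, Y2=0. Eliminates n4 stuck-at-1.
Only n3 stuck-at-1 is consistent with every test.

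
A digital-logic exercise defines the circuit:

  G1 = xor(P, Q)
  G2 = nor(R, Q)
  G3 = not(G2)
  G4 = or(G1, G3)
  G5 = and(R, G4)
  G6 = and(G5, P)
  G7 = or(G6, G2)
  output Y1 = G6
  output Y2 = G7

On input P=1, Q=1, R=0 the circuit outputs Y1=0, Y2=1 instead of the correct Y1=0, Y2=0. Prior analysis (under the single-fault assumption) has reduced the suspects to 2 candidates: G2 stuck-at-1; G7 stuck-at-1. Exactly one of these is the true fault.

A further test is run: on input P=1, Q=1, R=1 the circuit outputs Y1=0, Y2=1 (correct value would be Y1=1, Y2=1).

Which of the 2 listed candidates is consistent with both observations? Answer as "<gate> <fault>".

G2 stuck-at-1

Evaluate each candidate on input P=1, Q=1, R=1:
  G2 stuck-at-1: G1=0, G2=1 [stuck-at-1], G3=0, G4=0, G5=0, G6=0, G7=1 → Y1=0, Y2=1 — matches
  G7 stuck-at-1: G1=0, G2=0, G3=1, G4=1, G5=1, G6=1, G7=1 [stuck-at-1] → Y1=1, Y2=1 — eliminated
Only G2 stuck-at-1 reproduces the observed Y1=0, Y2=1.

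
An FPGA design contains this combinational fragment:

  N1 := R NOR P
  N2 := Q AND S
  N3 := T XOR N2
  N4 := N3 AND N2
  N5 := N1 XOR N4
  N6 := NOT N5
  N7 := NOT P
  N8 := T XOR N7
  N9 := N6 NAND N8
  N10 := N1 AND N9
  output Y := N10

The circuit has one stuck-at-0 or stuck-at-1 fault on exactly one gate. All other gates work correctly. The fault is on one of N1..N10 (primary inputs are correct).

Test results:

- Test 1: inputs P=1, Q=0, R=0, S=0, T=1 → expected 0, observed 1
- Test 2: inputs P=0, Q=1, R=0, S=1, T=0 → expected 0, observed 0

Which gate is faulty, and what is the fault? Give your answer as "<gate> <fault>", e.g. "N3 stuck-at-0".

Fault-free values for test 1 (P=1, Q=0, R=0, S=0, T=1): N1=0, N2=0, N3=1, N4=0, N5=0, N6=1, N7=0, N8=1, N9=0, N10=0, giving Y=0. Observed 1.
Test 1: faults giving observed 1 are {N1 stuck-at-1, N10 stuck-at-1}.
Test 2 (P=0, Q=1, R=0, S=1, T=0): fault-free N1=1, N2=1, N3=1, N4=1, N5=0, N6=1, N7=1, N8=1, N9=0, N10=0 → 0; observed 0. Eliminates N10 stuck-at-1.
Only N1 stuck-at-1 is consistent with every test.

N1 stuck-at-1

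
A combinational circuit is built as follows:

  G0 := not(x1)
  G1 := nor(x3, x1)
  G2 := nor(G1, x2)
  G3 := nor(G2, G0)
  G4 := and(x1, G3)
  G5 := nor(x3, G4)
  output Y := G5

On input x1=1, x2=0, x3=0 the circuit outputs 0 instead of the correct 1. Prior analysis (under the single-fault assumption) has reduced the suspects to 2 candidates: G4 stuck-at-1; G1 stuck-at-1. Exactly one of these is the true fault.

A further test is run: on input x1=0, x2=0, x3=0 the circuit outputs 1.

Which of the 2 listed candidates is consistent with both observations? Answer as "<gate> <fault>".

Evaluate each candidate on input x1=0, x2=0, x3=0:
  G4 stuck-at-1: G0=1, G1=1, G2=0, G3=0, G4=1 [stuck-at-1], G5=0 → 0 — eliminated
  G1 stuck-at-1: G0=1, G1=1 [stuck-at-1], G2=0, G3=0, G4=0, G5=1 → 1 — matches
Only G1 stuck-at-1 reproduces the observed 1.

G1 stuck-at-1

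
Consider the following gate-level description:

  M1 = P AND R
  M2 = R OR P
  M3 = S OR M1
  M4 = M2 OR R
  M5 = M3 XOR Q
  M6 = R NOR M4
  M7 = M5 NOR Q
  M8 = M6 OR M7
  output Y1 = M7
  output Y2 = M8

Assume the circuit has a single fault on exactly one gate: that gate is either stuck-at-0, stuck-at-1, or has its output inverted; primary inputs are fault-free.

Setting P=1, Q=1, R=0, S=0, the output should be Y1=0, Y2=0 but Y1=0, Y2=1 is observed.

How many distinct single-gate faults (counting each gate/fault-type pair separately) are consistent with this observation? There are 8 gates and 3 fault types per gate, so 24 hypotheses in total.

Fault-free: M1=0, M2=1, M3=0, M4=1, M5=1, M6=0, M7=0, M8=0 → Y1=0, Y2=0. Observed Y1=0, Y2=1.
  M1: none of the 3 fault types match ✗
  M2: stuck-at-0, inverted output ✓; others ✗
  M3: none of the 3 fault types match ✗
  M4: stuck-at-0, inverted output ✓; others ✗
  M5: none of the 3 fault types match ✗
  M6: stuck-at-1, inverted output ✓; others ✗
  M7: none of the 3 fault types match ✗
  M8: stuck-at-1, inverted output ✓; others ✗
Consistent faults: {M2 stuck-at-0, M2 inverted output, M4 stuck-at-0, M4 inverted output, M6 stuck-at-1, M6 inverted output, M8 stuck-at-1, M8 inverted output} — 8 in all.

8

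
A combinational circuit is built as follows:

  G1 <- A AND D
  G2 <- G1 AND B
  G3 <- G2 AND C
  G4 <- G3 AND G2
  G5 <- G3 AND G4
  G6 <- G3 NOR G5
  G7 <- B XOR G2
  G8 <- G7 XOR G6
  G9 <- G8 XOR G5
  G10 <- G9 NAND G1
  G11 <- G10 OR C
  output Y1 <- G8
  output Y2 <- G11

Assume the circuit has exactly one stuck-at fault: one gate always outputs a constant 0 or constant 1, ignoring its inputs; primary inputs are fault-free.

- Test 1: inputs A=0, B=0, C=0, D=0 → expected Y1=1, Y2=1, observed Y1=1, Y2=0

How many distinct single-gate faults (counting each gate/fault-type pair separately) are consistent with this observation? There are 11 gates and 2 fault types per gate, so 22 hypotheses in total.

3

Fault-free: G1=0, G2=0, G3=0, G4=0, G5=0, G6=1, G7=0, G8=1, G9=1, G10=1, G11=1 → Y1=1, Y2=1. Observed Y1=1, Y2=0.
  G1: stuck-at-1 ✓; others ✗
  G2: none of the 2 fault types match ✗
  G3: none of the 2 fault types match ✗
  G4: none of the 2 fault types match ✗
  G5: none of the 2 fault types match ✗
  G6: none of the 2 fault types match ✗
  G7: none of the 2 fault types match ✗
  G8: none of the 2 fault types match ✗
  G9: none of the 2 fault types match ✗
  G10: stuck-at-0 ✓; others ✗
  G11: stuck-at-0 ✓; others ✗
Consistent faults: {G1 stuck-at-1, G10 stuck-at-0, G11 stuck-at-0} — 3 in all.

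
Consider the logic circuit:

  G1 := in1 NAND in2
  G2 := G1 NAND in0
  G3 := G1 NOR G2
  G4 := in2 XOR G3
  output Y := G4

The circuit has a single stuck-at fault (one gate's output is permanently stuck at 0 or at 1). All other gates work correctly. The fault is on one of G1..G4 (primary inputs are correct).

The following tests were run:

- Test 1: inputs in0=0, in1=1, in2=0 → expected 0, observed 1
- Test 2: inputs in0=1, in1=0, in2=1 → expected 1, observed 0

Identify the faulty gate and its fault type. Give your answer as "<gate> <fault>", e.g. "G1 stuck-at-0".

Fault-free values for test 1 (in0=0, in1=1, in2=0): G1=1, G2=1, G3=0, G4=0, giving Y=0. Observed 1.
Test 1: faults giving observed 1 are {G3 stuck-at-1, G4 stuck-at-1}.
Test 2 (in0=1, in1=0, in2=1): fault-free G1=1, G2=0, G3=0, G4=1 → 1; observed 0. Eliminates G4 stuck-at-1.
Only G3 stuck-at-1 is consistent with every test.

G3 stuck-at-1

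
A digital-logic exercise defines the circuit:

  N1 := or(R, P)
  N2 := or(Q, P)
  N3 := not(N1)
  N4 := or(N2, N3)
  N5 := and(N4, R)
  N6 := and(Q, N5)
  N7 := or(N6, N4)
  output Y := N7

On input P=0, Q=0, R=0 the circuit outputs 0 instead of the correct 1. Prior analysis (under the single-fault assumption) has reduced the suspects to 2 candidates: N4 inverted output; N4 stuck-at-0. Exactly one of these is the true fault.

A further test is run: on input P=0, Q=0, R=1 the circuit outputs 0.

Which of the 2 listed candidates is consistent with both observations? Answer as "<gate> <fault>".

Evaluate each candidate on input P=0, Q=0, R=1:
  N4 inverted output: N1=1, N2=0, N3=0, N4=1 [inverted output], N5=1, N6=0, N7=1 → 1 — eliminated
  N4 stuck-at-0: N1=1, N2=0, N3=0, N4=0 [stuck-at-0], N5=0, N6=0, N7=0 → 0 — matches
Only N4 stuck-at-0 reproduces the observed 0.

N4 stuck-at-0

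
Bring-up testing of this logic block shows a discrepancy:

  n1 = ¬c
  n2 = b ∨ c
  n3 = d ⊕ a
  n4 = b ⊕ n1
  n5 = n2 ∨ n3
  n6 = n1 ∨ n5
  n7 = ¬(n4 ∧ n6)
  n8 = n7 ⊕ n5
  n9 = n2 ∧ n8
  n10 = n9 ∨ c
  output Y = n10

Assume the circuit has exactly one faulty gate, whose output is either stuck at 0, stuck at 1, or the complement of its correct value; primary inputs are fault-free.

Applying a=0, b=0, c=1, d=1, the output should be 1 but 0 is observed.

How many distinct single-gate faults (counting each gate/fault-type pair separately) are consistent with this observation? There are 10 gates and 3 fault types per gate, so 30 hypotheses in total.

2

Fault-free: n1=0, n2=1, n3=1, n4=0, n5=1, n6=1, n7=1, n8=0, n9=0, n10=1 → 1. Observed 0.
  n1: none of the 3 fault types match ✗
  n2: none of the 3 fault types match ✗
  n3: none of the 3 fault types match ✗
  n4: none of the 3 fault types match ✗
  n5: none of the 3 fault types match ✗
  n6: none of the 3 fault types match ✗
  n7: none of the 3 fault types match ✗
  n8: none of the 3 fault types match ✗
  n9: none of the 3 fault types match ✗
  n10: stuck-at-0, inverted output ✓; others ✗
Consistent faults: {n10 stuck-at-0, n10 inverted output} — 2 in all.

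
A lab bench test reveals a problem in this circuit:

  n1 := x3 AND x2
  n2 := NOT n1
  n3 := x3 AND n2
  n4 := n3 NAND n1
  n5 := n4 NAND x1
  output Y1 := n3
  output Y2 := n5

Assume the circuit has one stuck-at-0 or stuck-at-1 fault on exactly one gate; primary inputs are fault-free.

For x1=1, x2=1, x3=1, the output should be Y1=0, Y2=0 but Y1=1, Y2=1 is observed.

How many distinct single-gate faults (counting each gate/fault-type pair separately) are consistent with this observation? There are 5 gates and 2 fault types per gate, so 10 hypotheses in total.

2

Fault-free: n1=1, n2=0, n3=0, n4=1, n5=0 → Y1=0, Y2=0. Observed Y1=1, Y2=1.
  n1 stuck-at-0: output Y1=1, Y2=0 ✗
  n1 stuck-at-1: output Y1=0, Y2=0 ✗
  n2 stuck-at-0: output Y1=0, Y2=0 ✗
  n2 stuck-at-1: output Y1=1, Y2=1 ✓
  n3 stuck-at-0: output Y1=0, Y2=0 ✗
  n3 stuck-at-1: output Y1=1, Y2=1 ✓
  n4 stuck-at-0: output Y1=0, Y2=1 ✗
  n4 stuck-at-1: output Y1=0, Y2=0 ✗
  n5 stuck-at-0: output Y1=0, Y2=0 ✗
  n5 stuck-at-1: output Y1=0, Y2=1 ✗
Consistent faults: {n2 stuck-at-1, n3 stuck-at-1} — 2 in all.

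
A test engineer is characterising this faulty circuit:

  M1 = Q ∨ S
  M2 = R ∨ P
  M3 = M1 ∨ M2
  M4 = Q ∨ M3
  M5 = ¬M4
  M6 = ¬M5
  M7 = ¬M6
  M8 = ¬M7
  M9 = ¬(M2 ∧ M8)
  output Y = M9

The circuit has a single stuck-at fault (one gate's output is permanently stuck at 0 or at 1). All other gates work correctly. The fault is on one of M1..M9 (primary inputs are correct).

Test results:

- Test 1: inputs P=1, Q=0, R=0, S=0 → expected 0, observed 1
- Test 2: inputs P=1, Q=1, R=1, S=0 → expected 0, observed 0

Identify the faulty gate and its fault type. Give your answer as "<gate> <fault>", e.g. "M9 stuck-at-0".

M3 stuck-at-0

Fault-free values for test 1 (P=1, Q=0, R=0, S=0): M1=0, M2=1, M3=1, M4=1, M5=0, M6=1, M7=0, M8=1, M9=0, giving Y=0. Observed 1.
Test 1: faults giving observed 1 are {M2 stuck-at-0, M3 stuck-at-0, M4 stuck-at-0, M5 stuck-at-1, M6 stuck-at-0, M7 stuck-at-1, M8 stuck-at-0, M9 stuck-at-1}.
Test 2 (P=1, Q=1, R=1, S=0): fault-free M1=1, M2=1, M3=1, M4=1, M5=0, M6=1, M7=0, M8=1, M9=0 → 0; observed 0. Eliminates M2 stuck-at-0, M4 stuck-at-0, M5 stuck-at-1, M6 stuck-at-0, M7 stuck-at-1, M8 stuck-at-0, M9 stuck-at-1.
Only M3 stuck-at-0 is consistent with every test.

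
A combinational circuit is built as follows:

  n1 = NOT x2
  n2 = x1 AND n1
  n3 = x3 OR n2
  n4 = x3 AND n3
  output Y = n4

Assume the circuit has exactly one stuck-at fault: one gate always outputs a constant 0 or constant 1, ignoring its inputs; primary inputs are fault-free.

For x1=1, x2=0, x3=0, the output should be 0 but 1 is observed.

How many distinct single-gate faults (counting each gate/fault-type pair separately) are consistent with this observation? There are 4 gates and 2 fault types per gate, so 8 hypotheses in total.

Fault-free: n1=1, n2=1, n3=1, n4=0 → 0. Observed 1.
  n1 stuck-at-0: output 0 ✗
  n1 stuck-at-1: output 0 ✗
  n2 stuck-at-0: output 0 ✗
  n2 stuck-at-1: output 0 ✗
  n3 stuck-at-0: output 0 ✗
  n3 stuck-at-1: output 0 ✗
  n4 stuck-at-0: output 0 ✗
  n4 stuck-at-1: output 1 ✓
Consistent faults: {n4 stuck-at-1} — 1 in all.

1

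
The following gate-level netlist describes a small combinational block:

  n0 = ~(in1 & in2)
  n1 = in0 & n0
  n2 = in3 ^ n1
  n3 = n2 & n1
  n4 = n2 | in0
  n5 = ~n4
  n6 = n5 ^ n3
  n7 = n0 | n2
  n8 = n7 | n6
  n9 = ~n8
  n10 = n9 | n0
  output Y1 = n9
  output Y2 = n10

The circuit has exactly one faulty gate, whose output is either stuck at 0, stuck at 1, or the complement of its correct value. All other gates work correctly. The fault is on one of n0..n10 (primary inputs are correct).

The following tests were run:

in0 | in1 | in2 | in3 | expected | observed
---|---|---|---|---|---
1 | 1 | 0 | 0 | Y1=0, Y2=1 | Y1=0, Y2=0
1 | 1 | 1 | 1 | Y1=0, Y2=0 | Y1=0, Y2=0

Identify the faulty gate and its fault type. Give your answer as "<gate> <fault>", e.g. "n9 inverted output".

Fault-free values for test 1 (in0=1, in1=1, in2=0, in3=0): n0=1, n1=1, n2=1, n3=1, n4=1, n5=0, n6=1, n7=1, n8=1, n9=0, n10=1, giving Y1=0, Y2=1. Observed Y1=0, Y2=0.
Test 1: faults giving observed Y1=0, Y2=0 are {n10 stuck-at-0, n10 inverted output}.
Test 2 (in0=1, in1=1, in2=1, in3=1): fault-free n0=0, n1=0, n2=1, n3=0, n4=1, n5=0, n6=0, n7=1, n8=1, n9=0, n10=0 → Y1=0, Y2=0; observed Y1=0, Y2=0. Eliminates n10 inverted output.
Only n10 stuck-at-0 is consistent with every test.

n10 stuck-at-0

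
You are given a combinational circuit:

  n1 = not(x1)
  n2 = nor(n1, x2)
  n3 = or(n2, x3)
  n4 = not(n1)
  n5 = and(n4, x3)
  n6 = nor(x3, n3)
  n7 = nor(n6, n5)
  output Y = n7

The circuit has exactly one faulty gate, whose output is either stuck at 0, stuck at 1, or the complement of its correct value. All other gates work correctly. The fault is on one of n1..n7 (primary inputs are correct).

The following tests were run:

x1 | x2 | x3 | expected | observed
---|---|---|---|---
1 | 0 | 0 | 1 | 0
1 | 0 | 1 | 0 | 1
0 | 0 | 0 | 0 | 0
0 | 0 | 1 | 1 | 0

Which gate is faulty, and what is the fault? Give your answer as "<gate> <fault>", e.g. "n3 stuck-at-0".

n5 inverted output

Fault-free values for test 1 (x1=1, x2=0, x3=0): n1=0, n2=1, n3=1, n4=1, n5=0, n6=0, n7=1, giving Y=1. Observed 0.
Test 1: faults giving observed 0 are {n1 stuck-at-1, n1 inverted output, n2 stuck-at-0, n2 inverted output, n3 stuck-at-0, n3 inverted output, n5 stuck-at-1, n5 inverted output, n6 stuck-at-1, n6 inverted output, n7 stuck-at-0, n7 inverted output}.
Test 2 (x1=1, x2=0, x3=1): fault-free n1=0, n2=1, n3=1, n4=1, n5=1, n6=0, n7=0 → 0; observed 1. Eliminates n2 stuck-at-0, n2 inverted output, n3 stuck-at-0, n3 inverted output, n5 stuck-at-1, n6 stuck-at-1, n6 inverted output, n7 stuck-at-0.
Test 3 (x1=0, x2=0, x3=0): fault-free n1=1, n2=0, n3=0, n4=0, n5=0, n6=1, n7=0 → 0; observed 0. Eliminates n1 inverted output, n7 inverted output.
Test 4 (x1=0, x2=0, x3=1): fault-free n1=1, n2=0, n3=1, n4=0, n5=0, n6=0, n7=1 → 1; observed 0. Eliminates n1 stuck-at-1.
Only n5 inverted output is consistent with every test.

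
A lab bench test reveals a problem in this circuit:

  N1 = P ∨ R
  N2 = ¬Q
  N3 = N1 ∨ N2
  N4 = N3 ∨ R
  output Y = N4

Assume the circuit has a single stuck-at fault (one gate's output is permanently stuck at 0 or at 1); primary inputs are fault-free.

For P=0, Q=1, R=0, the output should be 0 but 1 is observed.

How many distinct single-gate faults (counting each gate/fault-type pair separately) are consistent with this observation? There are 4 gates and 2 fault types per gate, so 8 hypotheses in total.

Fault-free: N1=0, N2=0, N3=0, N4=0 → 0. Observed 1.
  N1 stuck-at-0: output 0 ✗
  N1 stuck-at-1: output 1 ✓
  N2 stuck-at-0: output 0 ✗
  N2 stuck-at-1: output 1 ✓
  N3 stuck-at-0: output 0 ✗
  N3 stuck-at-1: output 1 ✓
  N4 stuck-at-0: output 0 ✗
  N4 stuck-at-1: output 1 ✓
Consistent faults: {N1 stuck-at-1, N2 stuck-at-1, N3 stuck-at-1, N4 stuck-at-1} — 4 in all.

4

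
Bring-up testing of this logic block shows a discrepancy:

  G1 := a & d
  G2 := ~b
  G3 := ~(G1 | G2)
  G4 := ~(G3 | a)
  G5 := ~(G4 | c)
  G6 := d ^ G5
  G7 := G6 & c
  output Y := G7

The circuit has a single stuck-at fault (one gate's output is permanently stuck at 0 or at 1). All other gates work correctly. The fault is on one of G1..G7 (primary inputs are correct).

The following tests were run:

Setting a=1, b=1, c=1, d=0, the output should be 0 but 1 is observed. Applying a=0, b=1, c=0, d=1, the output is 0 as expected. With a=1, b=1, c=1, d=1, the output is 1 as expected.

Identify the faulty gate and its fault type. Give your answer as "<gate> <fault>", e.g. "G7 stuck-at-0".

Fault-free values for test 1 (a=1, b=1, c=1, d=0): G1=0, G2=0, G3=1, G4=0, G5=0, G6=0, G7=0, giving Y=0. Observed 1.
Test 1: faults giving observed 1 are {G5 stuck-at-1, G6 stuck-at-1, G7 stuck-at-1}.
Test 2 (a=0, b=1, c=0, d=1): fault-free G1=0, G2=0, G3=1, G4=0, G5=1, G6=0, G7=0 → 0; observed 0. Eliminates G7 stuck-at-1.
Test 3 (a=1, b=1, c=1, d=1): fault-free G1=1, G2=0, G3=0, G4=0, G5=0, G6=1, G7=1 → 1; observed 1. Eliminates G5 stuck-at-1.
Only G6 stuck-at-1 is consistent with every test.

G6 stuck-at-1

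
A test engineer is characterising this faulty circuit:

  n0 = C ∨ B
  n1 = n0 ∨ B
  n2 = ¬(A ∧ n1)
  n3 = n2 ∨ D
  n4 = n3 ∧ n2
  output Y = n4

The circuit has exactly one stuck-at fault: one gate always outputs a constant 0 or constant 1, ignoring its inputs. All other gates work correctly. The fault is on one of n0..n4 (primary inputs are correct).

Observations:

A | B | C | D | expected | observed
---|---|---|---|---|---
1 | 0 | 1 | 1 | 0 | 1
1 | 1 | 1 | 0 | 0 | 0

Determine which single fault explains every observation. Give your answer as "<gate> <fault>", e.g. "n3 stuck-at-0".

Fault-free values for test 1 (A=1, B=0, C=1, D=1): n0=1, n1=1, n2=0, n3=1, n4=0, giving Y=0. Observed 1.
Test 1: faults giving observed 1 are {n0 stuck-at-0, n1 stuck-at-0, n2 stuck-at-1, n4 stuck-at-1}.
Test 2 (A=1, B=1, C=1, D=0): fault-free n0=1, n1=1, n2=0, n3=0, n4=0 → 0; observed 0. Eliminates n1 stuck-at-0, n2 stuck-at-1, n4 stuck-at-1.
Only n0 stuck-at-0 is consistent with every test.

n0 stuck-at-0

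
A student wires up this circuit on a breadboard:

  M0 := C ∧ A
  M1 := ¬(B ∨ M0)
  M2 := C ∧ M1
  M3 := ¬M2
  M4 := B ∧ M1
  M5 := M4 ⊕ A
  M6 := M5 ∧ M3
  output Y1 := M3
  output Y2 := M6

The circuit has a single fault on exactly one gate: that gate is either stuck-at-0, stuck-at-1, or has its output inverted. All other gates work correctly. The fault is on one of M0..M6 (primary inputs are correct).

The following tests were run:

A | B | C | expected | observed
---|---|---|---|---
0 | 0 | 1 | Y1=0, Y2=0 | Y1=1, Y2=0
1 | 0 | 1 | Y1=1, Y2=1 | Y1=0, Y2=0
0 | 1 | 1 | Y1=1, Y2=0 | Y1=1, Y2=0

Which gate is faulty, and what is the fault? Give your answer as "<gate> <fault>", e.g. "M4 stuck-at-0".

Fault-free values for test 1 (A=0, B=0, C=1): M0=0, M1=1, M2=1, M3=0, M4=0, M5=0, M6=0, giving Y1=0, Y2=0. Observed Y1=1, Y2=0.
Test 1: faults giving observed Y1=1, Y2=0 are {M0 stuck-at-1, M0 inverted output, M1 stuck-at-0, M1 inverted output, M2 stuck-at-0, M2 inverted output, M3 stuck-at-1, M3 inverted output}.
Test 2 (A=1, B=0, C=1): fault-free M0=1, M1=0, M2=0, M3=1, M4=0, M5=1, M6=1 → Y1=1, Y2=1; observed Y1=0, Y2=0. Eliminates M0 stuck-at-1, M1 stuck-at-0, M2 stuck-at-0, M3 stuck-at-1.
Test 3 (A=0, B=1, C=1): fault-free M0=0, M1=0, M2=0, M3=1, M4=0, M5=0, M6=0 → Y1=1, Y2=0; observed Y1=1, Y2=0. Eliminates M1 inverted output, M2 inverted output, M3 inverted output.
Only M0 inverted output is consistent with every test.

M0 inverted output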